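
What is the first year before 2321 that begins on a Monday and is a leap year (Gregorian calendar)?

Jan 1 advances by 2 weekdays after a leap year and by 1 after a common year.
2321: Jan 1 is Saturday.
2320: Thursday (leap)
2319: Wednesday
2318: Tuesday
2317: Monday
2316: Saturday (leap)
2315: Friday
2314: Thursday
2313: Wednesday
2312: Monday (leap)
2312 begins on a Monday and is a leap year.

2312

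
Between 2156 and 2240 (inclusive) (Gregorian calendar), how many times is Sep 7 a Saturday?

12

Track Sep 7's weekday year by year (advancing +1, or +2 across a Feb 29):
  2156: Tue  2157: Wed (+1)  2158: Thu (+1)  2159: Fri (+1)  2160: Sun (+2)
  2161: Mon (+1)  2162: Tue (+1)  2163: Wed (+1)  2164: Fri (+2)  2165: Sat (+1) ✓
  2166: Sun (+1)  2167: Mon (+1)  2168: Wed (+2)  2169: Thu (+1)  … (57 more years) …
  2227: Fri (+1)  2228: Sun (+2)  2229: Mon (+1)  2230: Tue (+1)  2231: Wed (+1)
  2232: Fri (+2)  2233: Sat (+1) ✓  2234: Sun (+1)  2235: Mon (+1)  2236: Wed (+2)
  2237: Thu (+1)  2238: Fri (+1)  2239: Sat (+1) ✓  2240: Mon (+2)
Saturday years: 2165, 2171, 2176, 2182, 2193, 2199, 2205, 2211, 2216, 2222, 2233, 2239 — 12 in total.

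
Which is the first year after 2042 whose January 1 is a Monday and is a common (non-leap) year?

2046

Jan 1 advances by 2 weekdays after a leap year and by 1 after a common year.
2042: Jan 1 is Wednesday.
2043: Thursday
2044: Friday (leap)
2045: Sunday
2046: Monday
2046 begins on a Monday and is a common year.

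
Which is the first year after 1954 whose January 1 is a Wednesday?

Jan 1 advances by 2 weekdays after a leap year and by 1 after a common year.
1954: Jan 1 is Friday.
1955: Saturday
1956: Sunday (leap)
1957: Tuesday
1958: Wednesday
1958 begins on a Wednesday

1958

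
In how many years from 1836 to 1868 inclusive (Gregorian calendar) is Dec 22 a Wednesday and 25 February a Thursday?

Check each year's weekday for Dec 22 and 25 February:
  1836: Thu/Thu  1837: Fri/Sat  1838: Sat/Sun  1839: Sun/Mon  1840: Tue/Tue  1841: Wed/Thu ✓  1842: Thu/Fri  1843: Fri/Sat  1844: Sun/Sun  1845: Mon/Tue  1846: Tue/Wed  1847: Wed/Thu ✓  1848: Fri/Fri  1849: Sat/Sun  …(5 more)…  1855: Sat/Sun  1856: Mon/Mon  1857: Tue/Wed  1858: Wed/Thu ✓  1859: Thu/Fri  1860: Sat/Sat  1861: Sun/Mon  1862: Mon/Tue  1863: Tue/Wed  1864: Thu/Thu  1865: Fri/Sat  1866: Sat/Sun  1867: Sun/Mon  1868: Tue/Tue
Both conditions hold in: 1841, 1847, 1858 — 3.

3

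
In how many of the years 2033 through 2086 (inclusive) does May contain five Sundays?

23

May has 31 days; it has five Sundays when Sunday falls among the first (month-length − 28) days — i.e. when May 1 is one of Sunday/Saturday/Friday.
May 1 by year: 2033:Sun✓ 2034:Mon 2035:Tue 2036:Thu 2037:Fri✓ 2038:Sat✓ 2039:Sun✓ 2040:Tue 2041:Wed 2042:Thu 2043:Fri✓ 2044:Sun✓ 2045:Mon 2046:Tue 2047:Wed …(24 more)… 2072:Sun✓ 2073:Mon 2074:Tue 2075:Wed 2076:Fri✓ 2077:Sat✓ 2078:Sun✓ 2079:Mon 2080:Wed 2081:Thu 2082:Fri✓ 2083:Sat✓ 2084:Mon 2085:Tue 2086:Wed
Years with five Sundays: 2033, 2037, 2038, 2039, 2043, 2044, 2048, 2049, 2050, 2054, 2055, 2060, 2061, 2065, 2066, 2067, 2071, 2072, 2076, 2077, 2078, 2082, 2083 → 23.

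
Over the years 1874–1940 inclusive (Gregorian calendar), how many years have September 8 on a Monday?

Track September 8's weekday year by year (advancing +1, or +2 across a Feb 29):
  1874: Tue  1875: Wed (+1)  1876: Fri (+2)  1877: Sat (+1)  1878: Sun (+1)
  1879: Mon (+1) ✓  1880: Wed (+2)  1881: Thu (+1)  1882: Fri (+1)  1883: Sat (+1)
  1884: Mon (+2) ✓  1885: Tue (+1)  1886: Wed (+1)  1887: Thu (+1)  … (39 more years) …
  1927: Thu (+1)  1928: Sat (+2)  1929: Sun (+1)  1930: Mon (+1) ✓  1931: Tue (+1)
  1932: Thu (+2)  1933: Fri (+1)  1934: Sat (+1)  1935: Sun (+1)  1936: Tue (+2)
  1937: Wed (+1)  1938: Thu (+1)  1939: Fri (+1)  1940: Sun (+2)
Monday years: 1879, 1884, 1890, 1902, 1913, 1919, 1924, 1930 — 8 in total.

8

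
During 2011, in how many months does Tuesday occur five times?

4

A month of length L has five Tuesdays iff its first Tuesday is on day ≤ L−28 (so day 1–3 in a 31-day month, 1–2 in a 30-day month, day 1 in a leap February).
Checking each month of 2011: Jan starts Sat (31d); Feb starts Tue (28d); Mar starts Tue (31d) ✓; Apr starts Fri (30d); May starts Sun (31d) ✓; Jun starts Wed (30d); Jul starts Fri (31d); Aug starts Mon (31d) ✓; Sep starts Thu (30d); Oct starts Sat (31d); Nov starts Tue (30d) ✓; Dec starts Thu (31d).
Five-Tuesday months: March, May, August, November → 4.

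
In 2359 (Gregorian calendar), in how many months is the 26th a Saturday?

2

Check the 26th of each month of 2359: Jan 26: Mon, Feb 26: Thu, Mar 26: Thu, Apr 26: Sun, May 26: Tue, Jun 26: Fri, Jul 26: Sun, Aug 26: Wed, Sep 26: Sat, Oct 26: Mon, Nov 26: Thu, Dec 26: Sat.
Saturday occurs in September, December — 2 months.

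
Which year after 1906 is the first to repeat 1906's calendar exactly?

1917

Two years share a calendar iff Jan 1 falls on the same weekday and both are leap or both are common. 1906: Jan 1 is Monday, common year.
1907: Jan 1 Tuesday, common
1908: Jan 1 Wednesday, leap
1909: Jan 1 Friday, common
1910: Jan 1 Saturday, common
1911: Jan 1 Sunday, common
1912: Jan 1 Monday, leap
1913: Jan 1 Wednesday, common
1914: Jan 1 Thursday, common
1915: Jan 1 Friday, common
1916: Jan 1 Saturday, leap
1917: Jan 1 Monday, common
1917 matches on both conditions.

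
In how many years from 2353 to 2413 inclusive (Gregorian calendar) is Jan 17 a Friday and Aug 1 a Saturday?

2

Check each year's weekday for Jan 17 and Aug 1:
  2353: Sat/Sat  2354: Sun/Sun  2355: Mon/Mon  2356: Tue/Wed  2357: Thu/Thu  2358: Fri/Fri  2359: Sat/Sat  2360: Sun/Mon  2361: Tue/Tue  2362: Wed/Wed  2363: Thu/Thu  2364: Fri/Sat ✓  2365: Sun/Sun  2366: Mon/Mon  …(33 more)…  2400: Mon/Tue  2401: Wed/Wed  2402: Thu/Thu  2403: Fri/Fri  2404: Sat/Sun  2405: Mon/Mon  2406: Tue/Tue  2407: Wed/Wed  2408: Thu/Fri  2409: Sat/Sat  2410: Sun/Sun  2411: Mon/Mon  2412: Tue/Wed  2413: Thu/Thu
Both conditions hold in: 2364, 2392 — 2.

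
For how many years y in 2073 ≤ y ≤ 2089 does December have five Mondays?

December has 31 days; it has five Mondays when Monday falls among the first (month-length − 28) days — i.e. when December 1 is one of Monday/Sunday/Saturday.
December 1 by year: 2073:Fri 2074:Sat✓ 2075:Sun✓ 2076:Tue 2077:Wed 2078:Thu 2079:Fri 2080:Sun✓ 2081:Mon✓ 2082:Tue 2083:Wed 2084:Fri 2085:Sat✓ 2086:Sun✓ 2087:Mon✓ 2088:Wed 2089:Thu
Years with five Mondays: 2074, 2075, 2080, 2081, 2085, 2086, 2087 → 7.

7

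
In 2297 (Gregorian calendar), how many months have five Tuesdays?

4

A month of length L has five Tuesdays iff its first Tuesday is on day ≤ L−28 (so day 1–3 in a 31-day month, 1–2 in a 30-day month, day 1 in a leap February).
Checking each month of 2297: Jan starts Fri (31d); Feb starts Mon (28d); Mar starts Mon (31d) ✓; Apr starts Thu (30d); May starts Sat (31d); Jun starts Tue (30d) ✓; Jul starts Thu (31d); Aug starts Sun (31d) ✓; Sep starts Wed (30d); Oct starts Fri (31d); Nov starts Mon (30d) ✓; Dec starts Wed (31d).
Five-Tuesday months: March, June, August, November → 4.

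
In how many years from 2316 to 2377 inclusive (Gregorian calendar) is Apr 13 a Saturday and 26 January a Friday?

2

Check each year's weekday for Apr 13 and 26 January:
  2316: Thu/Wed  2317: Fri/Fri  2318: Sat/Sat  2319: Sun/Sun  2320: Tue/Mon  2321: Wed/Wed  2322: Thu/Thu  2323: Fri/Fri  2324: Sun/Sat  2325: Mon/Mon  2326: Tue/Tue  2327: Wed/Wed  2328: Fri/Thu  2329: Sat/Sat  …(34 more)…  2364: Mon/Sun  2365: Tue/Tue  2366: Wed/Wed  2367: Thu/Thu  2368: Sat/Fri ✓  2369: Sun/Sun  2370: Mon/Mon  2371: Tue/Tue  2372: Thu/Wed  2373: Fri/Fri  2374: Sat/Sat  2375: Sun/Sun  2376: Tue/Mon  2377: Wed/Wed
Both conditions hold in: 2340, 2368 — 2.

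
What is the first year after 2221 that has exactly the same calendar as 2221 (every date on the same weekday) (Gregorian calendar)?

Two years share a calendar iff Jan 1 falls on the same weekday and both are leap or both are common. 2221: Jan 1 is Monday, common year.
2222: Jan 1 Tuesday, common
2223: Jan 1 Wednesday, common
2224: Jan 1 Thursday, leap
2225: Jan 1 Saturday, common
2226: Jan 1 Sunday, common
2227: Jan 1 Monday, common
2227 matches on both conditions.

2227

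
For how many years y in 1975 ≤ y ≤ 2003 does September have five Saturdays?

September has 30 days; it has five Saturdays when Saturday falls among the first (month-length − 28) days — i.e. when September 1 is one of Saturday/Friday.
September 1 by year: 1975:Mon 1976:Wed 1977:Thu 1978:Fri✓ 1979:Sat✓ 1980:Mon 1981:Tue 1982:Wed 1983:Thu 1984:Sat✓ 1985:Sun 1986:Mon 1987:Tue 1988:Thu 1989:Fri✓ 1990:Sat✓ 1991:Sun 1992:Tue 1993:Wed 1994:Thu 1995:Fri✓ 1996:Sun 1997:Mon 1998:Tue 1999:Wed 2000:Fri✓ 2001:Sat✓ 2002:Sun 2003:Mon
Years with five Saturdays: 1978, 1979, 1984, 1989, 1990, 1995, 2000, 2001 → 8.

8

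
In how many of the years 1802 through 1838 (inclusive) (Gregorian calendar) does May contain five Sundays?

16

May has 31 days; it has five Sundays when Sunday falls among the first (month-length − 28) days — i.e. when May 1 is one of Sunday/Saturday/Friday.
May 1 by year: 1802:Sat✓ 1803:Sun✓ 1804:Tue 1805:Wed 1806:Thu 1807:Fri✓ 1808:Sun✓ 1809:Mon 1810:Tue 1811:Wed 1812:Fri✓ 1813:Sat✓ 1814:Sun✓ 1815:Mon 1816:Wed …(7 more)… 1824:Sat✓ 1825:Sun✓ 1826:Mon 1827:Tue 1828:Thu 1829:Fri✓ 1830:Sat✓ 1831:Sun✓ 1832:Tue 1833:Wed 1834:Thu 1835:Fri✓ 1836:Sun✓ 1837:Mon 1838:Tue
Years with five Sundays: 1802, 1803, 1807, 1808, 1812, 1813, 1814, 1818, 1819, 1824, 1825, 1829, 1830, 1831, 1835, 1836 → 16.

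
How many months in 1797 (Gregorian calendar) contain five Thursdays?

A month of length L has five Thursdays iff its first Thursday is on day ≤ L−28 (so day 1–3 in a 31-day month, 1–2 in a 30-day month, day 1 in a leap February).
Checking each month of 1797: Jan starts Sun (31d); Feb starts Wed (28d); Mar starts Wed (31d) ✓; Apr starts Sat (30d); May starts Mon (31d); Jun starts Thu (30d) ✓; Jul starts Sat (31d); Aug starts Tue (31d) ✓; Sep starts Fri (30d); Oct starts Sun (31d); Nov starts Wed (30d) ✓; Dec starts Fri (31d).
Five-Thursday months: March, June, August, November → 4.

4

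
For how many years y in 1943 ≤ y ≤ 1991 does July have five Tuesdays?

July has 31 days; it has five Tuesdays when Tuesday falls among the first (month-length − 28) days — i.e. when July 1 is one of Tuesday/Monday/Sunday.
July 1 by year: 1943:Thu 1944:Sat 1945:Sun✓ 1946:Mon✓ 1947:Tue✓ 1948:Thu 1949:Fri 1950:Sat 1951:Sun✓ 1952:Tue✓ 1953:Wed 1954:Thu 1955:Fri 1956:Sun✓ 1957:Mon✓ …(19 more)… 1977:Fri 1978:Sat 1979:Sun✓ 1980:Tue✓ 1981:Wed 1982:Thu 1983:Fri 1984:Sun✓ 1985:Mon✓ 1986:Tue✓ 1987:Wed 1988:Fri 1989:Sat 1990:Sun✓ 1991:Mon✓
Years with five Tuesdays: 1945, 1946, 1947, 1951, 1952, 1956, 1957, 1958, 1962, 1963, 1968, 1969, 1973, 1974, 1975, 1979, 1980, 1984, 1985, 1986, 1990, 1991 → 22.

22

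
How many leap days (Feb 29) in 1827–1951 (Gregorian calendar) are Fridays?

Leap years in 1827–1951: 30 of them.
Feb 29 weekday advances by 5 (mod 7) from one leap year to the next four years later (or differs when a century non-leap intervenes).
Leap-day weekdays: 1828:Fri✓ 1832:Wed 1836:Mon 1840:Sat 1844:Thu 1848:Tue 1852:Sun 1856:Fri✓ 1860:Wed 1864:Mon 1868:Sat 1872:Thu 1876:Tue …(4 more)… 1896:Sat 1904:Mon 1908:Sat 1912:Thu 1916:Tue 1920:Sun 1924:Fri✓ 1928:Wed 1932:Mon 1936:Sat 1940:Thu 1944:Tue 1948:Sun
Friday: 1828, 1856, 1884, 1924 → 4.

4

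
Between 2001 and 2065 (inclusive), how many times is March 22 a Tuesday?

Track March 22's weekday year by year (advancing +1, or +2 across a Feb 29):
  2001: Thu  2002: Fri (+1)  2003: Sat (+1)  2004: Mon (+2)  2005: Tue (+1) ✓
  2006: Wed (+1)  2007: Thu (+1)  2008: Sat (+2)  2009: Sun (+1)  2010: Mon (+1)
  2011: Tue (+1) ✓  2012: Thu (+2)  2013: Fri (+1)  2014: Sat (+1)  … (37 more years) …
  2052: Fri (+2)  2053: Sat (+1)  2054: Sun (+1)  2055: Mon (+1)  2056: Wed (+2)
  2057: Thu (+1)  2058: Fri (+1)  2059: Sat (+1)  2060: Mon (+2)  2061: Tue (+1) ✓
  2062: Wed (+1)  2063: Thu (+1)  2064: Sat (+2)  2065: Sun (+1)
Tuesday years: 2005, 2011, 2016, 2022, 2033, 2039, 2044, 2050, 2061 — 9 in total.

9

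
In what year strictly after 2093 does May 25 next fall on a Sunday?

From one year to the next, a fixed date's weekday advances by 1, or by 2 when a Feb 29 lies between the two dates.
2093: May 25 is Monday.
2094: Tuesday (+1)
2095: Wednesday (+1)
2096: Friday (+2)
2097: Saturday (+1)
2098: Sunday (+1)
May 25 falls on a Sunday in 2098.

2098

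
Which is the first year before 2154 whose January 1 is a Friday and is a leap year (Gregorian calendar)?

Jan 1 advances by 2 weekdays after a leap year and by 1 after a common year.
2154: Jan 1 is Tuesday.
2153: Monday
2152: Saturday (leap)
2151: Friday
2150: Thursday
2149: Wednesday
2148: Monday (leap)
2147: Sunday
2146: Saturday
2145: Friday
2144: Wednesday (leap)
2143: Tuesday
2142: Monday
2141: Sunday
2140: Friday (leap)
2140 begins on a Friday and is a leap year.

2140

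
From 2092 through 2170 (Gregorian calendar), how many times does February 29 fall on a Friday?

4

Leap years in 2092–2170: 19 of them.
Feb 29 weekday advances by 5 (mod 7) from one leap year to the next four years later (or differs when a century non-leap intervenes).
Leap-day weekdays: 2092:Fri✓ 2096:Wed 2104:Fri✓ 2108:Wed 2112:Mon 2116:Sat 2120:Thu 2124:Tue 2128:Sun 2132:Fri✓ 2136:Wed 2140:Mon 2144:Sat 2148:Thu 2152:Tue 2156:Sun 2160:Fri✓ 2164:Wed 2168:Mon
Friday: 2092, 2104, 2132, 2160 → 4.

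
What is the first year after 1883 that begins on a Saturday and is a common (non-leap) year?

1887

Jan 1 advances by 2 weekdays after a leap year and by 1 after a common year.
1883: Jan 1 is Monday.
1884: Tuesday (leap)
1885: Thursday
1886: Friday
1887: Saturday
1887 begins on a Saturday and is a common year.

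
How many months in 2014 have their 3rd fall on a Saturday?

Check the 3rd of each month of 2014: Jan 3: Fri, Feb 3: Mon, Mar 3: Mon, Apr 3: Thu, May 3: Sat, Jun 3: Tue, Jul 3: Thu, Aug 3: Sun, Sep 3: Wed, Oct 3: Fri, Nov 3: Mon, Dec 3: Wed.
Saturday occurs in May — 1 month.

1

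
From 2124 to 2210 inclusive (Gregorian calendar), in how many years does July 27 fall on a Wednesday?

Track July 27's weekday year by year (advancing +1, or +2 across a Feb 29):
  2124: Thu  2125: Fri (+1)  2126: Sat (+1)  2127: Sun (+1)  2128: Tue (+2)
  2129: Wed (+1) ✓  2130: Thu (+1)  2131: Fri (+1)  2132: Sun (+2)  2133: Mon (+1)
  2134: Tue (+1)  2135: Wed (+1) ✓  2136: Fri (+2)  2137: Sat (+1)  … (59 more years) …
  2197: Thu (+1)  2198: Fri (+1)  2199: Sat (+1)  2200: Sun (+1)  2201: Mon (+1)
  2202: Tue (+1)  2203: Wed (+1) ✓  2204: Fri (+2)  2205: Sat (+1)  2206: Sun (+1)
  2207: Mon (+1)  2208: Wed (+2) ✓  2209: Thu (+1)  2210: Fri (+1)
Wednesday years: 2129, 2135, 2140, 2146, 2157, 2163, 2168, 2174, 2185, 2191, 2196, 2203, 2208 — 13 in total.

13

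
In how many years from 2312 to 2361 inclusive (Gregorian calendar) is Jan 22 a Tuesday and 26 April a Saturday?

Check each year's weekday for Jan 22 and 26 April:
  2312: Mon/Fri  2313: Wed/Sat  2314: Thu/Sun  2315: Fri/Mon  2316: Sat/Wed  2317: Mon/Thu  2318: Tue/Fri  2319: Wed/Sat  2320: Thu/Mon  2321: Sat/Tue  2322: Sun/Wed  2323: Mon/Thu  2324: Tue/Sat ✓  2325: Thu/Sun  …(22 more)…  2348: Thu/Mon  2349: Sat/Tue  2350: Sun/Wed  2351: Mon/Thu  2352: Tue/Sat ✓  2353: Thu/Sun  2354: Fri/Mon  2355: Sat/Tue  2356: Sun/Thu  2357: Tue/Fri  2358: Wed/Sat  2359: Thu/Sun  2360: Fri/Tue  2361: Sun/Wed
Both conditions hold in: 2324, 2352 — 2.

2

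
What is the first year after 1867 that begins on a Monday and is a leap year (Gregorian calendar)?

1872

Jan 1 advances by 2 weekdays after a leap year and by 1 after a common year.
1867: Jan 1 is Tuesday.
1868: Wednesday (leap)
1869: Friday
1870: Saturday
1871: Sunday
1872: Monday (leap)
1872 begins on a Monday and is a leap year.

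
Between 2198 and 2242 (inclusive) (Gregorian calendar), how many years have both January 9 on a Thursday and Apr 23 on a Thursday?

Check each year's weekday for January 9 and Apr 23:
  2198: Tue/Mon  2199: Wed/Tue  2200: Thu/Wed  2201: Fri/Thu  2202: Sat/Fri  2203: Sun/Sat  2204: Mon/Mon  2205: Wed/Tue  2206: Thu/Wed  2207: Fri/Thu  2208: Sat/Sat  2209: Mon/Sun  2210: Tue/Mon  2211: Wed/Tue  …(17 more)…  2229: Fri/Thu  2230: Sat/Fri  2231: Sun/Sat  2232: Mon/Mon  2233: Wed/Tue  2234: Thu/Wed  2235: Fri/Thu  2236: Sat/Sat  2237: Mon/Sun  2238: Tue/Mon  2239: Wed/Tue  2240: Thu/Thu ✓  2241: Sat/Fri  2242: Sun/Sat
Both conditions hold in: 2212, 2240 — 2.

2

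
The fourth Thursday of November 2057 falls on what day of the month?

November 1, 2057 is a Thursday, so the first Thursday is the 1st.
The fourth Thursday is 1 + 21 = 22.

22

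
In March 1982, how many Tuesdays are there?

5

March 1982 has 31 days and begins on Monday.
The first Tuesday is March 2.
Tuesdays fall on 2, 9, 16, 23, 30 — that's 5.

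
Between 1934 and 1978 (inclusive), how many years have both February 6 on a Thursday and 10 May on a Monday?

0

Check each year's weekday for February 6 and 10 May:
  1934: Tue/Thu  1935: Wed/Fri  1936: Thu/Sun  1937: Sat/Mon  1938: Sun/Tue  1939: Mon/Wed  1940: Tue/Fri  1941: Thu/Sat  1942: Fri/Sun  1943: Sat/Mon  1944: Sun/Wed  1945: Tue/Thu  1946: Wed/Fri  1947: Thu/Sat  …(17 more)…  1965: Sat/Mon  1966: Sun/Tue  1967: Mon/Wed  1968: Tue/Fri  1969: Thu/Sat  1970: Fri/Sun  1971: Sat/Mon  1972: Sun/Wed  1973: Tue/Thu  1974: Wed/Fri  1975: Thu/Sat  1976: Fri/Mon  1977: Sun/Tue  1978: Mon/Wed
Both conditions hold in: no year — 0.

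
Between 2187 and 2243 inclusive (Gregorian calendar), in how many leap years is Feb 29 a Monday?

Leap years in 2187–2243: 13 of them.
Feb 29 weekday advances by 5 (mod 7) from one leap year to the next four years later (or differs when a century non-leap intervenes).
Leap-day weekdays: 2188:Fri 2192:Wed 2196:Mon✓ 2204:Wed 2208:Mon✓ 2212:Sat 2216:Thu 2220:Tue 2224:Sun 2228:Fri 2232:Wed 2236:Mon✓ 2240:Sat
Monday: 2196, 2208, 2236 → 3.

3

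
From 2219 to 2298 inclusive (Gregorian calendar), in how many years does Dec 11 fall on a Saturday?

Track Dec 11's weekday year by year (advancing +1, or +2 across a Feb 29):
  2219: Sat ✓  2220: Mon (+2)  2221: Tue (+1)  2222: Wed (+1)  2223: Thu (+1)
  2224: Sat (+2) ✓  2225: Sun (+1)  2226: Mon (+1)  2227: Tue (+1)  2228: Thu (+2)
  2229: Fri (+1)  2230: Sat (+1) ✓  2231: Sun (+1)  2232: Tue (+2)  … (52 more years) …
  2285: Fri (+1)  2286: Sat (+1) ✓  2287: Sun (+1)  2288: Tue (+2)  2289: Wed (+1)
  2290: Thu (+1)  2291: Fri (+1)  2292: Sun (+2)  2293: Mon (+1)  2294: Tue (+1)
  2295: Wed (+1)  2296: Fri (+2)  2297: Sat (+1) ✓  2298: Sun (+1)
Saturday years: 2219, 2224, 2230, 2241, 2247, 2252, 2258, 2269, 2275, 2280, 2286, 2297 — 12 in total.

12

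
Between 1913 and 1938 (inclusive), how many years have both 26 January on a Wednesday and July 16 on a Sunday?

1

Check each year's weekday for 26 January and July 16:
  1913: Sun/Wed  1914: Mon/Thu  1915: Tue/Fri  1916: Wed/Sun ✓  1917: Fri/Mon  1918: Sat/Tue  1919: Sun/Wed  1920: Mon/Fri  1921: Wed/Sat  1922: Thu/Sun  1923: Fri/Mon  1924: Sat/Wed  1925: Mon/Thu  1926: Tue/Fri  1927: Wed/Sat  1928: Thu/Mon  1929: Sat/Tue  1930: Sun/Wed  1931: Mon/Thu  1932: Tue/Sat  1933: Thu/Sun  1934: Fri/Mon  1935: Sat/Tue  1936: Sun/Thu  1937: Tue/Fri  1938: Wed/Sat
Both conditions hold in: 1916 — 1.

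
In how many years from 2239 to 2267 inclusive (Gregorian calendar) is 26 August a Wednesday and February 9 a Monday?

Check each year's weekday for 26 August and February 9:
  2239: Mon/Sat  2240: Wed/Sun  2241: Thu/Tue  2242: Fri/Wed  2243: Sat/Thu  2244: Mon/Fri  2245: Tue/Sun  2246: Wed/Mon ✓  2247: Thu/Tue  2248: Sat/Wed  2249: Sun/Fri  2250: Mon/Sat  2251: Tue/Sun  2252: Thu/Mon  2253: Fri/Wed  2254: Sat/Thu  2255: Sun/Fri  2256: Tue/Sat  2257: Wed/Mon ✓  2258: Thu/Tue  2259: Fri/Wed  2260: Sun/Thu  2261: Mon/Sat  2262: Tue/Sun  2263: Wed/Mon ✓  2264: Fri/Tue  2265: Sat/Thu  2266: Sun/Fri  2267: Mon/Sat
Both conditions hold in: 2246, 2257, 2263 — 3.

3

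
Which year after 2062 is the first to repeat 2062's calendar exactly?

2073

Two years share a calendar iff Jan 1 falls on the same weekday and both are leap or both are common. 2062: Jan 1 is Sunday, common year.
2063: Jan 1 Monday, common
2064: Jan 1 Tuesday, leap
2065: Jan 1 Thursday, common
2066: Jan 1 Friday, common
2067: Jan 1 Saturday, common
2068: Jan 1 Sunday, leap
2069: Jan 1 Tuesday, common
2070: Jan 1 Wednesday, common
2071: Jan 1 Thursday, common
2072: Jan 1 Friday, leap
2073: Jan 1 Sunday, common
2073 matches on both conditions.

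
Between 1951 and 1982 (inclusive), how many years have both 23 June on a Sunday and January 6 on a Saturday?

1

Check each year's weekday for 23 June and January 6:
  1951: Sat/Sat  1952: Mon/Sun  1953: Tue/Tue  1954: Wed/Wed  1955: Thu/Thu  1956: Sat/Fri  1957: Sun/Sun  1958: Mon/Mon  1959: Tue/Tue  1960: Thu/Wed  1961: Fri/Fri  1962: Sat/Sat  1963: Sun/Sun  1964: Tue/Mon  …(4 more)…  1969: Mon/Mon  1970: Tue/Tue  1971: Wed/Wed  1972: Fri/Thu  1973: Sat/Sat  1974: Sun/Sun  1975: Mon/Mon  1976: Wed/Tue  1977: Thu/Thu  1978: Fri/Fri  1979: Sat/Sat  1980: Mon/Sun  1981: Tue/Tue  1982: Wed/Wed
Both conditions hold in: 1968 — 1.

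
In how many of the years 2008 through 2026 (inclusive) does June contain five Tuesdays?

6

June has 30 days; it has five Tuesdays when Tuesday falls among the first (month-length − 28) days — i.e. when June 1 is one of Tuesday/Monday.
June 1 by year: 2008:Sun 2009:Mon✓ 2010:Tue✓ 2011:Wed 2012:Fri 2013:Sat 2014:Sun 2015:Mon✓ 2016:Wed 2017:Thu 2018:Fri 2019:Sat 2020:Mon✓ 2021:Tue✓ 2022:Wed 2023:Thu 2024:Sat 2025:Sun 2026:Mon✓
Years with five Tuesdays: 2009, 2010, 2015, 2020, 2021, 2026 → 6.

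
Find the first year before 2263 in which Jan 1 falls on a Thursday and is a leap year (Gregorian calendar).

2252

Jan 1 advances by 2 weekdays after a leap year and by 1 after a common year.
2263: Jan 1 is Thursday.
2262: Wednesday
2261: Tuesday
2260: Sunday (leap)
2259: Saturday
2258: Friday
2257: Thursday
2256: Tuesday (leap)
2255: Monday
2254: Sunday
2253: Saturday
2252: Thursday (leap)
2252 begins on a Thursday and is a leap year.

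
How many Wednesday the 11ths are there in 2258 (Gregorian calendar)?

Check the 11th of each month of 2258: Jan 11: Mon, Feb 11: Thu, Mar 11: Thu, Apr 11: Sun, May 11: Tue, Jun 11: Fri, Jul 11: Sun, Aug 11: Wed, Sep 11: Sat, Oct 11: Mon, Nov 11: Thu, Dec 11: Sat.
Wednesday occurs in August — 1 month.

1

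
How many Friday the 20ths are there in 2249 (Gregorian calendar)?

2

Check the 20th of each month of 2249: Jan 20: Sat, Feb 20: Tue, Mar 20: Tue, Apr 20: Fri, May 20: Sun, Jun 20: Wed, Jul 20: Fri, Aug 20: Mon, Sep 20: Thu, Oct 20: Sat, Nov 20: Tue, Dec 20: Thu.
Friday occurs in April, July — 2 months.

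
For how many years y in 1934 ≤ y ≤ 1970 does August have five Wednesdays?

August has 31 days; it has five Wednesdays when Wednesday falls among the first (month-length − 28) days — i.e. when August 1 is one of Wednesday/Tuesday/Monday.
August 1 by year: 1934:Wed✓ 1935:Thu 1936:Sat 1937:Sun 1938:Mon✓ 1939:Tue✓ 1940:Thu 1941:Fri 1942:Sat 1943:Sun 1944:Tue✓ 1945:Wed✓ 1946:Thu 1947:Fri 1948:Sun …(7 more)… 1956:Wed✓ 1957:Thu 1958:Fri 1959:Sat 1960:Mon✓ 1961:Tue✓ 1962:Wed✓ 1963:Thu 1964:Sat 1965:Sun 1966:Mon✓ 1967:Tue✓ 1968:Thu 1969:Fri 1970:Sat
Years with five Wednesdays: 1934, 1938, 1939, 1944, 1945, 1949, 1950, 1951, 1955, 1956, 1960, 1961, 1962, 1966, 1967 → 15.

15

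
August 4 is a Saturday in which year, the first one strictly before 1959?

From one year to the next, a fixed date's weekday advances by 1, or by 2 when a Feb 29 lies between the two dates.
1959: August 4 is Tuesday.
1958: Monday (−1)
1957: Sunday (−1)
1956: Saturday (−1)
August 4 falls on a Saturday in 1956.

1956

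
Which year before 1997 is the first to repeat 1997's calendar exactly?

1986

Two years share a calendar iff Jan 1 falls on the same weekday and both are leap or both are common. 1997: Jan 1 is Wednesday, common year.
1996: Jan 1 Monday, leap
1995: Jan 1 Sunday, common
1994: Jan 1 Saturday, common
1993: Jan 1 Friday, common
1992: Jan 1 Wednesday, leap
1991: Jan 1 Tuesday, common
1990: Jan 1 Monday, common
1989: Jan 1 Sunday, common
1988: Jan 1 Friday, leap
1987: Jan 1 Thursday, common
1986: Jan 1 Wednesday, common
1986 matches on both conditions.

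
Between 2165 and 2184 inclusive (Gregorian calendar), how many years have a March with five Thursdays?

7

March has 31 days; it has five Thursdays when Thursday falls among the first (month-length − 28) days — i.e. when March 1 is one of Thursday/Wednesday/Tuesday.
March 1 by year: 2165:Fri 2166:Sat 2167:Sun 2168:Tue✓ 2169:Wed✓ 2170:Thu✓ 2171:Fri 2172:Sun 2173:Mon 2174:Tue✓ 2175:Wed✓ 2176:Fri 2177:Sat 2178:Sun 2179:Mon 2180:Wed✓ 2181:Thu✓ 2182:Fri 2183:Sat 2184:Mon
Years with five Thursdays: 2168, 2169, 2170, 2174, 2175, 2180, 2181 → 7.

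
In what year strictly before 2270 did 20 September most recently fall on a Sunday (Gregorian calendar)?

2268

From one year to the next, a fixed date's weekday advances by 1, or by 2 when a Feb 29 lies between the two dates.
2270: September 20 is Tuesday.
2269: Monday (−1)
2268: Sunday (−1)
20 September falls on a Sunday in 2268.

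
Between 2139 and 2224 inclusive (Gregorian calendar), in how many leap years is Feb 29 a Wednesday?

Leap years in 2139–2224: 21 of them.
Feb 29 weekday advances by 5 (mod 7) from one leap year to the next four years later (or differs when a century non-leap intervenes).
Leap-day weekdays: 2140:Mon 2144:Sat 2148:Thu 2152:Tue 2156:Sun 2160:Fri 2164:Wed✓ 2168:Mon 2172:Sat 2176:Thu 2180:Tue 2184:Sun 2188:Fri 2192:Wed✓ 2196:Mon 2204:Wed✓ 2208:Mon 2212:Sat 2216:Thu 2220:Tue 2224:Sun
Wednesday: 2164, 2192, 2204 → 3.

3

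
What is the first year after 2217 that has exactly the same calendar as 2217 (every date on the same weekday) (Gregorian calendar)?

Two years share a calendar iff Jan 1 falls on the same weekday and both are leap or both are common. 2217: Jan 1 is Wednesday, common year.
2218: Jan 1 Thursday, common
2219: Jan 1 Friday, common
2220: Jan 1 Saturday, leap
2221: Jan 1 Monday, common
2222: Jan 1 Tuesday, common
2223: Jan 1 Wednesday, common
2223 matches on both conditions.

2223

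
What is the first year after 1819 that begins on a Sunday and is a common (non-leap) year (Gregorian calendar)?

1826

Jan 1 advances by 2 weekdays after a leap year and by 1 after a common year.
1819: Jan 1 is Friday.
1820: Saturday (leap)
1821: Monday
1822: Tuesday
1823: Wednesday
1824: Thursday (leap)
1825: Saturday
1826: Sunday
1826 begins on a Sunday and is a common year.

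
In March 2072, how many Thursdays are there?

March 2072 has 31 days and begins on Tuesday.
The first Thursday is March 3.
Thursdays fall on 3, 10, 17, 24, 31 — that's 5.

5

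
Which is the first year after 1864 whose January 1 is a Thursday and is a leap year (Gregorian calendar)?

1880

Jan 1 advances by 2 weekdays after a leap year and by 1 after a common year.
1864: Jan 1 is Friday (leap).
1865: Sunday
1866: Monday
1867: Tuesday
1868: Wednesday (leap)
1869: Friday
1870: Saturday
1871: Sunday
1872: Monday (leap)
1873: Wednesday
1874: Thursday
1875: Friday
1876: Saturday (leap)
1877: Monday
1878: Tuesday
1879: Wednesday
1880: Thursday (leap)
1880 begins on a Thursday and is a leap year.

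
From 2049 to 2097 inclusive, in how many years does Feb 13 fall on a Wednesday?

7

Track Feb 13's weekday year by year (advancing +1, or +2 across a Feb 29):
  2049: Sat  2050: Sun (+1)  2051: Mon (+1)  2052: Tue (+1)  2053: Thu (+2)
  2054: Fri (+1)  2055: Sat (+1)  2056: Sun (+1)  2057: Tue (+2)  2058: Wed (+1) ✓
  2059: Thu (+1)  2060: Fri (+1)  2061: Sun (+2)  2062: Mon (+1)  … (21 more years) …
  2084: Sun (+1)  2085: Tue (+2)  2086: Wed (+1) ✓  2087: Thu (+1)  2088: Fri (+1)
  2089: Sun (+2)  2090: Mon (+1)  2091: Tue (+1)  2092: Wed (+1) ✓  2093: Fri (+2)
  2094: Sat (+1)  2095: Sun (+1)  2096: Mon (+1)  2097: Wed (+2) ✓
Wednesday years: 2058, 2064, 2069, 2075, 2086, 2092, 2097 — 7 in total.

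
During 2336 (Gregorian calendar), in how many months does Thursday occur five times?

5

A month of length L has five Thursdays iff its first Thursday is on day ≤ L−28 (so day 1–3 in a 31-day month, 1–2 in a 30-day month, day 1 in a leap February).
Checking each month of 2336: Jan starts Wed (31d) ✓; Feb starts Sat (29d); Mar starts Sun (31d); Apr starts Wed (30d) ✓; May starts Fri (31d); Jun starts Mon (30d); Jul starts Wed (31d) ✓; Aug starts Sat (31d); Sep starts Tue (30d); Oct starts Thu (31d) ✓; Nov starts Sun (30d); Dec starts Tue (31d) ✓.
Five-Thursday months: January, April, July, October, December → 5.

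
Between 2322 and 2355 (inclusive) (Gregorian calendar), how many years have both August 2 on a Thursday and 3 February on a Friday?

Check each year's weekday for August 2 and 3 February:
  2322: Wed/Fri  2323: Thu/Sat  2324: Sat/Sun  2325: Sun/Tue  2326: Mon/Wed  2327: Tue/Thu  2328: Thu/Fri ✓  2329: Fri/Sun  2330: Sat/Mon  2331: Sun/Tue  2332: Tue/Wed  2333: Wed/Fri  2334: Thu/Sat  2335: Fri/Sun  …(6 more)…  2342: Sun/Tue  2343: Mon/Wed  2344: Wed/Thu  2345: Thu/Sat  2346: Fri/Sun  2347: Sat/Mon  2348: Mon/Tue  2349: Tue/Thu  2350: Wed/Fri  2351: Thu/Sat  2352: Sat/Sun  2353: Sun/Tue  2354: Mon/Wed  2355: Tue/Thu
Both conditions hold in: 2328 — 1.

1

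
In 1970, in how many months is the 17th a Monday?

Check the 17th of each month of 1970: Jan 17: Sat, Feb 17: Tue, Mar 17: Tue, Apr 17: Fri, May 17: Sun, Jun 17: Wed, Jul 17: Fri, Aug 17: Mon, Sep 17: Thu, Oct 17: Sat, Nov 17: Tue, Dec 17: Thu.
Monday occurs in August — 1 month.

1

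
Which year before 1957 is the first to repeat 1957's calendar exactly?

Two years share a calendar iff Jan 1 falls on the same weekday and both are leap or both are common. 1957: Jan 1 is Tuesday, common year.
1956: Jan 1 Sunday, leap
1955: Jan 1 Saturday, common
1954: Jan 1 Friday, common
1953: Jan 1 Thursday, common
1952: Jan 1 Tuesday, leap
1951: Jan 1 Monday, common
1950: Jan 1 Sunday, common
1949: Jan 1 Saturday, common
1948: Jan 1 Thursday, leap
1947: Jan 1 Wednesday, common
1946: Jan 1 Tuesday, common
1946 matches on both conditions.

1946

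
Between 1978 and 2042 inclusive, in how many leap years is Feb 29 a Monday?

Leap years in 1978–2042: 16 of them.
Feb 29 weekday advances by 5 (mod 7) from one leap year to the next four years later (or differs when a century non-leap intervenes).
Leap-day weekdays: 1980:Fri 1984:Wed 1988:Mon✓ 1992:Sat 1996:Thu 2000:Tue 2004:Sun 2008:Fri 2012:Wed 2016:Mon✓ 2020:Sat 2024:Thu 2028:Tue 2032:Sun 2036:Fri 2040:Wed
Monday: 1988, 2016 → 2.

2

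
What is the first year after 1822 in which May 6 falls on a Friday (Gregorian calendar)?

1825

From one year to the next, a fixed date's weekday advances by 1, or by 2 when a Feb 29 lies between the two dates.
1822: May 6 is Monday.
1823: Tuesday (+1)
1824: Thursday (+2)
1825: Friday (+1)
May 6 falls on a Friday in 1825.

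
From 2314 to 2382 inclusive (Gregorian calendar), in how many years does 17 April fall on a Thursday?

10

Track 17 April's weekday year by year (advancing +1, or +2 across a Feb 29):
  2314: Fri  2315: Sat (+1)  2316: Mon (+2)  2317: Tue (+1)  2318: Wed (+1)
  2319: Thu (+1) ✓  2320: Sat (+2)  2321: Sun (+1)  2322: Mon (+1)  2323: Tue (+1)
  2324: Thu (+2) ✓  2325: Fri (+1)  2326: Sat (+1)  2327: Sun (+1)  … (41 more years) …
  2369: Thu (+1) ✓  2370: Fri (+1)  2371: Sat (+1)  2372: Mon (+2)  2373: Tue (+1)
  2374: Wed (+1)  2375: Thu (+1) ✓  2376: Sat (+2)  2377: Sun (+1)  2378: Mon (+1)
  2379: Tue (+1)  2380: Thu (+2) ✓  2381: Fri (+1)  2382: Sat (+1)
Thursday years: 2319, 2324, 2330, 2341, 2347, 2352, 2358, 2369, 2375, 2380 — 10 in total.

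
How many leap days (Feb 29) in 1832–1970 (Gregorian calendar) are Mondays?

Leap years in 1832–1970: 34 of them.
Feb 29 weekday advances by 5 (mod 7) from one leap year to the next four years later (or differs when a century non-leap intervenes).
Leap-day weekdays: 1832:Wed 1836:Mon✓ 1840:Sat 1844:Thu 1848:Tue 1852:Sun 1856:Fri 1860:Wed 1864:Mon✓ 1868:Sat 1872:Thu 1876:Tue 1880:Sun …(8 more)… 1920:Sun 1924:Fri 1928:Wed 1932:Mon✓ 1936:Sat 1940:Thu 1944:Tue 1948:Sun 1952:Fri 1956:Wed 1960:Mon✓ 1964:Sat 1968:Thu
Monday: 1836, 1864, 1892, 1904, 1932, 1960 → 6.

6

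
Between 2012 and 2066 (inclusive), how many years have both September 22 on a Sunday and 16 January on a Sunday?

0

Check each year's weekday for September 22 and 16 January:
  2012: Sat/Mon  2013: Sun/Wed  2014: Mon/Thu  2015: Tue/Fri  2016: Thu/Sat  2017: Fri/Mon  2018: Sat/Tue  2019: Sun/Wed  2020: Tue/Thu  2021: Wed/Sat  2022: Thu/Sun  2023: Fri/Mon  2024: Sun/Tue  2025: Mon/Thu  …(27 more)…  2053: Mon/Thu  2054: Tue/Fri  2055: Wed/Sat  2056: Fri/Sun  2057: Sat/Tue  2058: Sun/Wed  2059: Mon/Thu  2060: Wed/Fri  2061: Thu/Sun  2062: Fri/Mon  2063: Sat/Tue  2064: Mon/Wed  2065: Tue/Fri  2066: Wed/Sat
Both conditions hold in: no year — 0.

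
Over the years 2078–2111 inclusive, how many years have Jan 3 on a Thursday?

5

Track Jan 3's weekday year by year (advancing +1, or +2 across a Feb 29):
  2078: Mon  2079: Tue (+1)  2080: Wed (+1)  2081: Fri (+2)  2082: Sat (+1)
  2083: Sun (+1)  2084: Mon (+1)  2085: Wed (+2)  2086: Thu (+1) ✓  2087: Fri (+1)
  2088: Sat (+1)  2089: Mon (+2)  2090: Tue (+1)  2091: Wed (+1)  … (6 more years) …
  2098: Fri (+1)  2099: Sat (+1)  2100: Sun (+1)  2101: Mon (+1)  2102: Tue (+1)
  2103: Wed (+1)  2104: Thu (+1) ✓  2105: Sat (+2)  2106: Sun (+1)  2107: Mon (+1)
  2108: Tue (+1)  2109: Thu (+2) ✓  2110: Fri (+1)  2111: Sat (+1)
Thursday years: 2086, 2092, 2097, 2104, 2109 — 5 in total.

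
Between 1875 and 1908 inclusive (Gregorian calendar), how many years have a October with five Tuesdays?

16

October has 31 days; it has five Tuesdays when Tuesday falls among the first (month-length − 28) days — i.e. when October 1 is one of Tuesday/Monday/Sunday.
October 1 by year: 1875:Fri 1876:Sun✓ 1877:Mon✓ 1878:Tue✓ 1879:Wed 1880:Fri 1881:Sat 1882:Sun✓ 1883:Mon✓ 1884:Wed 1885:Thu 1886:Fri 1887:Sat 1888:Mon✓ 1889:Tue✓ …(4 more)… 1894:Mon✓ 1895:Tue✓ 1896:Thu 1897:Fri 1898:Sat 1899:Sun✓ 1900:Mon✓ 1901:Tue✓ 1902:Wed 1903:Thu 1904:Sat 1905:Sun✓ 1906:Mon✓ 1907:Tue✓ 1908:Thu
Years with five Tuesdays: 1876, 1877, 1878, 1882, 1883, 1888, 1889, 1893, 1894, 1895, 1899, 1900, 1901, 1905, 1906, 1907 → 16.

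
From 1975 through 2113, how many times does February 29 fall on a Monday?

Leap years in 1975–2113: 34 of them.
Feb 29 weekday advances by 5 (mod 7) from one leap year to the next four years later (or differs when a century non-leap intervenes).
Leap-day weekdays: 1976:Sun 1980:Fri 1984:Wed 1988:Mon✓ 1992:Sat 1996:Thu 2000:Tue 2004:Sun 2008:Fri 2012:Wed 2016:Mon✓ 2020:Sat 2024:Thu …(8 more)… 2060:Sun 2064:Fri 2068:Wed 2072:Mon✓ 2076:Sat 2080:Thu 2084:Tue 2088:Sun 2092:Fri 2096:Wed 2104:Fri 2108:Wed 2112:Mon✓
Monday: 1988, 2016, 2044, 2072, 2112 → 5.

5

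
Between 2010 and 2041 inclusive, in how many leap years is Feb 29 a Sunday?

Leap years in 2010–2041: 8 of them.
Feb 29 weekday advances by 5 (mod 7) from one leap year to the next four years later (or differs when a century non-leap intervenes).
Leap-day weekdays: 2012:Wed 2016:Mon 2020:Sat 2024:Thu 2028:Tue 2032:Sun✓ 2036:Fri 2040:Wed
Sunday: 2032 → 1.

1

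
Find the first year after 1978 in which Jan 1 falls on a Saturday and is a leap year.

2000

Jan 1 advances by 2 weekdays after a leap year and by 1 after a common year.
1978: Jan 1 is Sunday.
1979: Monday
1980: Tuesday (leap)
1981: Thursday
1982: Friday
1983: Saturday
1984: Sunday (leap)
1985: Tuesday
1986: Wednesday
1987: Thursday
1988: Friday (leap)
1989: Sunday
1990: Monday
1991: Tuesday
1992: Wednesday (leap)
1993: Friday
1994: Saturday
1995: Sunday
1996: Monday (leap)
1997: Wednesday
1998: Thursday
1999: Friday
2000: Saturday (leap)
2000 begins on a Saturday and is a leap year.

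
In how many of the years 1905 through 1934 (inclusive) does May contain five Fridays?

12

May has 31 days; it has five Fridays when Friday falls among the first (month-length − 28) days — i.e. when May 1 is one of Friday/Thursday/Wednesday.
May 1 by year: 1905:Mon 1906:Tue 1907:Wed✓ 1908:Fri✓ 1909:Sat 1910:Sun 1911:Mon 1912:Wed✓ 1913:Thu✓ 1914:Fri✓ 1915:Sat 1916:Mon 1917:Tue 1918:Wed✓ 1919:Thu✓ 1920:Sat 1921:Sun 1922:Mon 1923:Tue 1924:Thu✓ 1925:Fri✓ 1926:Sat 1927:Sun 1928:Tue 1929:Wed✓ 1930:Thu✓ 1931:Fri✓ 1932:Sun 1933:Mon 1934:Tue
Years with five Fridays: 1907, 1908, 1912, 1913, 1914, 1918, 1919, 1924, 1925, 1929, 1930, 1931 → 12.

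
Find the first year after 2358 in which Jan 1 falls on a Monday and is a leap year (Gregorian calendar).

2368

Jan 1 advances by 2 weekdays after a leap year and by 1 after a common year.
2358: Jan 1 is Wednesday.
2359: Thursday
2360: Friday (leap)
2361: Sunday
2362: Monday
2363: Tuesday
2364: Wednesday (leap)
2365: Friday
2366: Saturday
2367: Sunday
2368: Monday (leap)
2368 begins on a Monday and is a leap year.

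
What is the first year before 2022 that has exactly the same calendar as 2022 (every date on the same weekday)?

Two years share a calendar iff Jan 1 falls on the same weekday and both are leap or both are common. 2022: Jan 1 is Saturday, common year.
2021: Jan 1 Friday, common
2020: Jan 1 Wednesday, leap
2019: Jan 1 Tuesday, common
2018: Jan 1 Monday, common
2017: Jan 1 Sunday, common
2016: Jan 1 Friday, leap
2015: Jan 1 Thursday, common
2014: Jan 1 Wednesday, common
2013: Jan 1 Tuesday, common
2012: Jan 1 Sunday, leap
2011: Jan 1 Saturday, common
2011 matches on both conditions.

2011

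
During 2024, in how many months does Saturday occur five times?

4

A month of length L has five Saturdays iff its first Saturday is on day ≤ L−28 (so day 1–3 in a 31-day month, 1–2 in a 30-day month, day 1 in a leap February).
Checking each month of 2024: Jan starts Mon (31d); Feb starts Thu (29d); Mar starts Fri (31d) ✓; Apr starts Mon (30d); May starts Wed (31d); Jun starts Sat (30d) ✓; Jul starts Mon (31d); Aug starts Thu (31d) ✓; Sep starts Sun (30d); Oct starts Tue (31d); Nov starts Fri (30d) ✓; Dec starts Sun (31d).
Five-Saturday months: March, June, August, November → 4.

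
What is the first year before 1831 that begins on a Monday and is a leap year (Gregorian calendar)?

Jan 1 advances by 2 weekdays after a leap year and by 1 after a common year.
1831: Jan 1 is Saturday.
1830: Friday
1829: Thursday
1828: Tuesday (leap)
1827: Monday
1826: Sunday
1825: Saturday
1824: Thursday (leap)
1823: Wednesday
1822: Tuesday
1821: Monday
1820: Saturday (leap)
1819: Friday
1818: Thursday
1817: Wednesday
1816: Monday (leap)
1816 begins on a Monday and is a leap year.

1816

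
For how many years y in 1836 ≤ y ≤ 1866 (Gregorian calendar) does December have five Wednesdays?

December has 31 days; it has five Wednesdays when Wednesday falls among the first (month-length − 28) days — i.e. when December 1 is one of Wednesday/Tuesday/Monday.
December 1 by year: 1836:Thu 1837:Fri 1838:Sat 1839:Sun 1840:Tue✓ 1841:Wed✓ 1842:Thu 1843:Fri 1844:Sun 1845:Mon✓ 1846:Tue✓ 1847:Wed✓ 1848:Fri 1849:Sat 1850:Sun 1851:Mon✓ 1852:Wed✓ 1853:Thu 1854:Fri 1855:Sat 1856:Mon✓ 1857:Tue✓ 1858:Wed✓ 1859:Thu 1860:Sat 1861:Sun 1862:Mon✓ 1863:Tue✓ 1864:Thu 1865:Fri 1866:Sat
Years with five Wednesdays: 1840, 1841, 1845, 1846, 1847, 1851, 1852, 1856, 1857, 1858, 1862, 1863 → 12.

12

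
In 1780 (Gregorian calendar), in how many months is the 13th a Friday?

Check the 13th of each month of 1780: Jan 13: Thu, Feb 13: Sun, Mar 13: Mon, Apr 13: Thu, May 13: Sat, Jun 13: Tue, Jul 13: Thu, Aug 13: Sun, Sep 13: Wed, Oct 13: Fri, Nov 13: Mon, Dec 13: Wed.
Friday occurs in October — 1 month.

1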